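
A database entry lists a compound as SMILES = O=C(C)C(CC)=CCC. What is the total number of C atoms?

Count every carbon token in the SMILES (each C, including those in ring-closure positions and inside branches).
Carbon count: 8.

8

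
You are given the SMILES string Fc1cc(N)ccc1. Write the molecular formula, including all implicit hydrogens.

Walk through each heavy atom and fill implicit hydrogens from standard valence (C 4, N 3, O 2, S 2, halogen 1); for lowercase aromatic atoms, an aromatic c carries 1 H when it has two neighbours and 0 H with three, and aromatic n carries 0 H:
  atom 1: F (halogen, monovalent) → 0 H
  atom 2: aromatic c, 3 neighbours → 0 H
  atom 3: aromatic c, 2 neighbours → 1 H
  atom 4: aromatic c, 3 neighbours → 0 H
  atom 5: N, bond orders sum to 1 (valence 3) → 2 H
  atom 6: aromatic c, 2 neighbours → 1 H
  atom 7: aromatic c, 2 neighbours → 1 H
  atom 8: aromatic c, 2 neighbours → 1 H
Totals → C:6, H:6, F:1, N:1.
In Hill order: C6H6FN.

C6H6FN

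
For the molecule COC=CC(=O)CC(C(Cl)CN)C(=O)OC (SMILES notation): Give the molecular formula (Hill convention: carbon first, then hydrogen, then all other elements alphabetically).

C10H16ClNO4

Walk through each heavy atom and fill implicit hydrogens from standard valence (C 4, N 3, O 2, S 2, halogen 1):
  atom 1: C, bond orders sum to 1 (valence 4) → 3 H
  atom 2: O, bond orders sum to 2 (valence 2) → 0 H
  atom 3: C, bond orders sum to 3 (valence 4) → 1 H
  atom 4: C, bond orders sum to 3 (valence 4) → 1 H
  atom 5: C, bond orders sum to 4 (valence 4) → 0 H
  atom 6: O, bond orders sum to 2 (valence 2) → 0 H
  atom 7: C, bond orders sum to 2 (valence 4) → 2 H
  atom 8: C, bond orders sum to 3 (valence 4) → 1 H
  atom 9: C, bond orders sum to 3 (valence 4) → 1 H
  atom 10: Cl (halogen, monovalent) → 0 H
  atom 11: C, bond orders sum to 2 (valence 4) → 2 H
  atom 12: N, bond orders sum to 1 (valence 3) → 2 H
  atom 13: C, bond orders sum to 4 (valence 4) → 0 H
  atom 14: O, bond orders sum to 2 (valence 2) → 0 H
  atom 15: O, bond orders sum to 2 (valence 2) → 0 H
  atom 16: C, bond orders sum to 1 (valence 4) → 3 H
Totals → C:10, H:16, Cl:1, N:1, O:4.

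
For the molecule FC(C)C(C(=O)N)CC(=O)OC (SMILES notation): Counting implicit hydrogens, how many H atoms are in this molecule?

12

Walk through each heavy atom and fill implicit hydrogens from standard valence (C 4, N 3, O 2, S 2, halogen 1):
  atom 1: F (halogen, monovalent) → 0 H
  atom 2: C, bond orders sum to 3 (valence 4) → 1 H
  atom 3: C, bond orders sum to 1 (valence 4) → 3 H
  atom 4: C, bond orders sum to 3 (valence 4) → 1 H
  atom 5: C, bond orders sum to 4 (valence 4) → 0 H
  atom 6: O, bond orders sum to 2 (valence 2) → 0 H
  atom 7: N, bond orders sum to 1 (valence 3) → 2 H
  atom 8: C, bond orders sum to 2 (valence 4) → 2 H
  atom 9: C, bond orders sum to 4 (valence 4) → 0 H
  atom 10: O, bond orders sum to 2 (valence 2) → 0 H
  atom 11: O, bond orders sum to 2 (valence 2) → 0 H
  atom 12: C, bond orders sum to 1 (valence 4) → 3 H
Total hydrogens: 12.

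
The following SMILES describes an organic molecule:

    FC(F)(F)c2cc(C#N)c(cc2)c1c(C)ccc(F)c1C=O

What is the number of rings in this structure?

2

In SMILES, each pair of matching ring-closure digits denotes one ring-closing bond; the number of such bonds equals the number of independent rings.
Ring-closure bonds here: 2.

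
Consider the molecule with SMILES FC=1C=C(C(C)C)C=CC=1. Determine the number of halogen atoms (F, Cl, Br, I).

Halogen atoms appear at heavy-atom position 1 (1×F).
Halogen count: 1.

1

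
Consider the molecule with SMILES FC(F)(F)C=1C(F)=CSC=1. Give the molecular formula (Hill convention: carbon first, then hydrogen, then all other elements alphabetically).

C5H2F4S

Walk through each heavy atom and fill implicit hydrogens from standard valence (C 4, N 3, O 2, S 2, halogen 1):
  atom 1: F (halogen, monovalent) → 0 H
  atom 2: C, bond orders sum to 4 (valence 4) → 0 H
  atom 3: F (halogen, monovalent) → 0 H
  atom 4: F (halogen, monovalent) → 0 H
  atom 5: C, bond orders sum to 4 (valence 4) → 0 H
  atom 6: C, bond orders sum to 4 (valence 4) → 0 H
  atom 7: F (halogen, monovalent) → 0 H
  atom 8: C, bond orders sum to 3 (valence 4) → 1 H
  atom 9: S, bond orders sum to 2 (valence 2) → 0 H
  atom 10: C, bond orders sum to 3 (valence 4) → 1 H
Totals → C:5, H:2, F:4, S:1.
In Hill order: C5H2F4S.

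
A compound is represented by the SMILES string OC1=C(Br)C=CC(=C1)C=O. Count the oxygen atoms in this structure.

2

Scan the SMILES for O atoms (remember two-letter symbols like Cl and Br are single atoms).
Oxygen count: 2.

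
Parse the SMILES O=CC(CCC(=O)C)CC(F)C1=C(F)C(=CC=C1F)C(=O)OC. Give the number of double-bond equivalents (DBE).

Degree of unsaturation = (number of rings) + (number of π bonds).
Ring closures in the SMILES: 1.
π bonds: 6 double bonds (each 1 DoU) → 6 DoU from unsaturation.
Total DoU = 1 + 6 = 7.

7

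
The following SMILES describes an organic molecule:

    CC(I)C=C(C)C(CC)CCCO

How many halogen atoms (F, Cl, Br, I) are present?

1

Halogen atoms appear at heavy-atom position 3 (1×I).
Other groups present: 1 alkene, 1 hydroxyl.
Halogen count: 1.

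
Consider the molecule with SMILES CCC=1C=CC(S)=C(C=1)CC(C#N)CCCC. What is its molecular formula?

C15H21NS

Walk through each heavy atom and fill implicit hydrogens from standard valence (C 4, N 3, O 2, S 2, halogen 1):
  atom 1: C, bond orders sum to 1 (valence 4) → 3 H
  atom 2: C, bond orders sum to 2 (valence 4) → 2 H
  atom 3: C, bond orders sum to 4 (valence 4) → 0 H
  atom 4: C, bond orders sum to 3 (valence 4) → 1 H
  atom 5: C, bond orders sum to 3 (valence 4) → 1 H
  atom 6: C, bond orders sum to 4 (valence 4) → 0 H
  atom 7: S, bond orders sum to 1 (valence 2) → 1 H
  atom 8: C, bond orders sum to 4 (valence 4) → 0 H
  atom 9: C, bond orders sum to 3 (valence 4) → 1 H
  atom 10: C, bond orders sum to 2 (valence 4) → 2 H
  atom 11: C, bond orders sum to 3 (valence 4) → 1 H
  atom 12: C, bond orders sum to 4 (valence 4) → 0 H
  atom 13: N, bond orders sum to 3 (valence 3) → 0 H
  atom 14: C, bond orders sum to 2 (valence 4) → 2 H
  atom 15: C, bond orders sum to 2 (valence 4) → 2 H
  atom 16: C, bond orders sum to 2 (valence 4) → 2 H
  atom 17: C, bond orders sum to 1 (valence 4) → 3 H
Totals → C:15, H:21, N:1, S:1.
In Hill order: C15H21NS.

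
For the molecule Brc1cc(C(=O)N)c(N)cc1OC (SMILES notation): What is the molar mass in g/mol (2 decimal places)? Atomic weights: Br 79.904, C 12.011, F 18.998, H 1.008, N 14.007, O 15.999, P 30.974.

245.08 g/mol

First, the molecular formula is C8H9BrN2O2 (counting implicit H from valence).
  Br: 1 × 79.904 = 79.904
  C: 8 × 12.011 = 96.088
  H: 9 × 1.008 = 9.072
  N: 2 × 14.007 = 28.014
  O: 2 × 15.999 = 31.998
Sum: 1×79.904 + 8×12.011 + 9×1.008 + 2×14.007 + 2×15.999 = 245.076 → 245.08 g/mol.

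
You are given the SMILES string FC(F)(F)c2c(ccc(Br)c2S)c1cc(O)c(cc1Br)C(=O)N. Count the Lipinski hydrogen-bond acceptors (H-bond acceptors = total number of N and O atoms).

N atoms: 1; O atoms: 2.
Lipinski HBA = 1 + 2 = 3.

3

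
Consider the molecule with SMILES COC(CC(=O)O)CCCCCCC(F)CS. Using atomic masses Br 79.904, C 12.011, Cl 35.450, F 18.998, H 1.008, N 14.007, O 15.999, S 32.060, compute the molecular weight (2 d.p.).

First, the molecular formula is C12H23FO3S (counting implicit H from valence).
  C: 12 × 12.011 = 144.132
  F: 1 × 18.998 = 18.998
  H: 23 × 1.008 = 23.184
  O: 3 × 15.999 = 47.997
  S: 1 × 32.060 = 32.060
Sum: 12×12.011 + 1×18.998 + 23×1.008 + 3×15.999 + 1×32.060 = 266.371 → 266.37 g/mol.

266.37 g/mol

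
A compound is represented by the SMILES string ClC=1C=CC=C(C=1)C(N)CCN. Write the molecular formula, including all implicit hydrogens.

C9H13ClN2

Walk through each heavy atom and fill implicit hydrogens from standard valence (C 4, N 3, O 2, S 2, halogen 1):
  atom 1: Cl (halogen, monovalent) → 0 H
  atom 2: C, bond orders sum to 4 (valence 4) → 0 H
  atom 3: C, bond orders sum to 3 (valence 4) → 1 H
  atom 4: C, bond orders sum to 3 (valence 4) → 1 H
  atom 5: C, bond orders sum to 3 (valence 4) → 1 H
  atom 6: C, bond orders sum to 4 (valence 4) → 0 H
  atom 7: C, bond orders sum to 3 (valence 4) → 1 H
  atom 8: C, bond orders sum to 3 (valence 4) → 1 H
  atom 9: N, bond orders sum to 1 (valence 3) → 2 H
  atom 10: C, bond orders sum to 2 (valence 4) → 2 H
  atom 11: C, bond orders sum to 2 (valence 4) → 2 H
  atom 12: N, bond orders sum to 1 (valence 3) → 2 H
Totals → C:9, H:13, Cl:1, N:2.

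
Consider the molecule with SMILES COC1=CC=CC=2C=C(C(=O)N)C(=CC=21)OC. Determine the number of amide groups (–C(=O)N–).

The amide motif appears at heavy-atom position 10 in the SMILES.
Other groups present: 2 ether.
Amide count: 1.

1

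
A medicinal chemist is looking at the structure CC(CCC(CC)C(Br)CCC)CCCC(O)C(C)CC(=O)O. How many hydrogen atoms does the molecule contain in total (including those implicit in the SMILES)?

Walk through each heavy atom and fill implicit hydrogens from standard valence (C 4, N 3, O 2, S 2, halogen 1):
  atom 1: C, bond orders sum to 1 (valence 4) → 3 H
  atom 2: C, bond orders sum to 3 (valence 4) → 1 H
  atom 3: C, bond orders sum to 2 (valence 4) → 2 H
  atom 4: C, bond orders sum to 2 (valence 4) → 2 H
  atom 5: C, bond orders sum to 3 (valence 4) → 1 H
  atom 6: C, bond orders sum to 2 (valence 4) → 2 H
  atom 7: C, bond orders sum to 1 (valence 4) → 3 H
  atom 8: C, bond orders sum to 3 (valence 4) → 1 H
  atom 9: Br (halogen, monovalent) → 0 H
  atom 10: C, bond orders sum to 2 (valence 4) → 2 H
  atom 11: C, bond orders sum to 2 (valence 4) → 2 H
  atom 12: C, bond orders sum to 1 (valence 4) → 3 H
  atom 13: C, bond orders sum to 2 (valence 4) → 2 H
  atom 14: C, bond orders sum to 2 (valence 4) → 2 H
  atom 15: C, bond orders sum to 2 (valence 4) → 2 H
  atom 16: C, bond orders sum to 3 (valence 4) → 1 H
  atom 17: O, bond orders sum to 1 (valence 2) → 1 H
  atom 18: C, bond orders sum to 3 (valence 4) → 1 H
  atom 19: C, bond orders sum to 1 (valence 4) → 3 H
  atom 20: C, bond orders sum to 2 (valence 4) → 2 H
  atom 21: C, bond orders sum to 4 (valence 4) → 0 H
  atom 22: O, bond orders sum to 2 (valence 2) → 0 H
  atom 23: O, bond orders sum to 1 (valence 2) → 1 H
Total hydrogens: 37.

37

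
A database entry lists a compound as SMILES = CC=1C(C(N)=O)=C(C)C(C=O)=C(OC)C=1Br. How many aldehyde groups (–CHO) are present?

The aldehyde motif appears at heavy-atom position 10 in the SMILES.
Other groups present: 1 amide, 1 ether.
Aldehyde count: 1.

1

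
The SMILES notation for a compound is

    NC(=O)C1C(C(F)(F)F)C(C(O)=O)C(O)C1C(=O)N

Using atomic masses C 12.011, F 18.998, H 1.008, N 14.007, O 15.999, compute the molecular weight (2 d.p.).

284.19 g/mol

First, the molecular formula is C9H11F3N2O5 (counting implicit H from valence).
  C: 9 × 12.011 = 108.099
  F: 3 × 18.998 = 56.994
  H: 11 × 1.008 = 11.088
  N: 2 × 14.007 = 28.014
  O: 5 × 15.999 = 79.995
Sum: 9×12.011 + 3×18.998 + 11×1.008 + 2×14.007 + 5×15.999 = 284.190 → 284.19 g/mol.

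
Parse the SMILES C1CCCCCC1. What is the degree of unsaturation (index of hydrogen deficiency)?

1

Degree of unsaturation = (number of rings) + (number of π bonds).
Ring closures in the SMILES: 1.
π bonds: none → 0 DoU from unsaturation.
Total DoU = 1 + 0 = 1.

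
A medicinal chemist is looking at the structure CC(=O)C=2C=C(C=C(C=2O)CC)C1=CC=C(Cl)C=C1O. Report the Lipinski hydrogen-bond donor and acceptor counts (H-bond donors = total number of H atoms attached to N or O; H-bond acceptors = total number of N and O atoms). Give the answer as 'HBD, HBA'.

Donors: find every N or O and count the H atoms it carries.
  atom 3 (O): bond orders sum to 2 → 0 H
  atom 10 (O): bond orders sum to 1 → 1 H
  atom 20 (O): bond orders sum to 1 → 1 H
Lipinski HBD = 2.
Acceptors: N atoms = 0, O atoms = 3 → HBA = 3.

2, 3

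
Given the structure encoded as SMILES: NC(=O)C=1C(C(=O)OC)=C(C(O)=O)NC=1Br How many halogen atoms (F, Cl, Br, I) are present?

1

Halogen atoms appear at heavy-atom position 16 (1×Br).
Other groups present: 1 amide, 1 carboxylic acid, 1 ester.
Halogen count: 1.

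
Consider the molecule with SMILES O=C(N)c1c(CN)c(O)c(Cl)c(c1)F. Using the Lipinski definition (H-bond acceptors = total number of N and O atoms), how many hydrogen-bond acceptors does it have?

4

N atoms: 2; O atoms: 2.
Lipinski HBA = 2 + 2 = 4.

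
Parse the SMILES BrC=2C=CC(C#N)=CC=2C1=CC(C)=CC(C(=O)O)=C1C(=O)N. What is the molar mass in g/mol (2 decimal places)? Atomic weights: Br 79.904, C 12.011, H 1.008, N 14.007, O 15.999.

359.18 g/mol

First, the molecular formula is C16H11BrN2O3 (counting implicit H from valence).
  Br: 1 × 79.904 = 79.904
  C: 16 × 12.011 = 192.176
  H: 11 × 1.008 = 11.088
  N: 2 × 14.007 = 28.014
  O: 3 × 15.999 = 47.997
Sum: 1×79.904 + 16×12.011 + 11×1.008 + 2×14.007 + 3×15.999 = 359.179 → 359.18 g/mol.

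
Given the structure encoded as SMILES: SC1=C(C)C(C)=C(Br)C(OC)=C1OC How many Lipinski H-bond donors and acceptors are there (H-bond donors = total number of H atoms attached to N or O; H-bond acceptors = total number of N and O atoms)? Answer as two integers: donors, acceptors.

Donors: find every N or O and count the H atoms it carries.
  atom 10 (O): bond orders sum to 2 → 0 H
  atom 13 (O): bond orders sum to 2 → 0 H
Lipinski HBD = 0.
Acceptors: N atoms = 0, O atoms = 2 → HBA = 2.

0, 2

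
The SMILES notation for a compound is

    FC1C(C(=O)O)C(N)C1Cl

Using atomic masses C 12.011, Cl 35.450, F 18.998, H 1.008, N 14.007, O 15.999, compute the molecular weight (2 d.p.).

First, the molecular formula is C5H7ClFNO2 (counting implicit H from valence).
  C: 5 × 12.011 = 60.055
  Cl: 1 × 35.450 = 35.450
  F: 1 × 18.998 = 18.998
  H: 7 × 1.008 = 7.056
  N: 1 × 14.007 = 14.007
  O: 2 × 15.999 = 31.998
Sum: 5×12.011 + 1×35.450 + 1×18.998 + 7×1.008 + 1×14.007 + 2×15.999 = 167.564 → 167.56 g/mol.

167.56 g/mol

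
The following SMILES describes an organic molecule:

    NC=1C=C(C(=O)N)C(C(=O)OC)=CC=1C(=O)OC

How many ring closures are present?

1

In SMILES, each pair of matching ring-closure digits denotes one ring-closing bond; the number of such bonds equals the number of independent rings.
Ring-closure bonds here: 1.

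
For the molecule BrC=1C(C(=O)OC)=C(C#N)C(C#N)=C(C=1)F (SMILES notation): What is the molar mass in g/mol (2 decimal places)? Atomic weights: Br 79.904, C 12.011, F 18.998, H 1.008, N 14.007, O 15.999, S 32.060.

First, the molecular formula is C10H4BrFN2O2 (counting implicit H from valence).
  Br: 1 × 79.904 = 79.904
  C: 10 × 12.011 = 120.110
  F: 1 × 18.998 = 18.998
  H: 4 × 1.008 = 4.032
  N: 2 × 14.007 = 28.014
  O: 2 × 15.999 = 31.998
Sum: 1×79.904 + 10×12.011 + 1×18.998 + 4×1.008 + 2×14.007 + 2×15.999 = 283.056 → 283.06 g/mol.

283.06 g/mol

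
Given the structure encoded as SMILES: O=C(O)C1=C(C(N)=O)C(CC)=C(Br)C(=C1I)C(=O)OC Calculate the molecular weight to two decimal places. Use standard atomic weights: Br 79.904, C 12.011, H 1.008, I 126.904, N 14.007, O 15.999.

456.03 g/mol

First, the molecular formula is C12H11BrINO5 (counting implicit H from valence).
  Br: 1 × 79.904 = 79.904
  C: 12 × 12.011 = 144.132
  H: 11 × 1.008 = 11.088
  I: 1 × 126.904 = 126.904
  N: 1 × 14.007 = 14.007
  O: 5 × 15.999 = 79.995
Sum: 1×79.904 + 12×12.011 + 11×1.008 + 1×126.904 + 1×14.007 + 5×15.999 = 456.030 → 456.03 g/mol.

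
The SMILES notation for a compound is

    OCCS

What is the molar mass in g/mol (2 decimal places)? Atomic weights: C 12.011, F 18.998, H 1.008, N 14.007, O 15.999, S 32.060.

First, the molecular formula is C2H6OS (counting implicit H from valence).
  C: 2 × 12.011 = 24.022
  H: 6 × 1.008 = 6.048
  O: 1 × 15.999 = 15.999
  S: 1 × 32.060 = 32.060
Sum: 2×12.011 + 6×1.008 + 1×15.999 + 1×32.060 = 78.129 → 78.13 g/mol.

78.13 g/mol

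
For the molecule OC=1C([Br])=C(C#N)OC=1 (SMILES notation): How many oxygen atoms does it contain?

Scan the SMILES for O atoms (remember two-letter symbols like Cl and Br are single atoms).
Oxygen count: 2.

2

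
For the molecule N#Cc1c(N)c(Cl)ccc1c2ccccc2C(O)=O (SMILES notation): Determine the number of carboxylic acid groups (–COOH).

1

The carboxylic acid motif appears at heavy-atom position 17 in the SMILES.
Other groups present: 1 nitrile, 1 primary amine.
Carboxylic acid count: 1.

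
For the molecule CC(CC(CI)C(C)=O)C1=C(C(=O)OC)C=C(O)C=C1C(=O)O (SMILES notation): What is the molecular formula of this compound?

Walk through each heavy atom and fill implicit hydrogens from standard valence (C 4, N 3, O 2, S 2, halogen 1):
  atom 1: C, bond orders sum to 1 (valence 4) → 3 H
  atom 2: C, bond orders sum to 3 (valence 4) → 1 H
  atom 3: C, bond orders sum to 2 (valence 4) → 2 H
  atom 4: C, bond orders sum to 3 (valence 4) → 1 H
  atom 5: C, bond orders sum to 2 (valence 4) → 2 H
  atom 6: I (halogen, monovalent) → 0 H
  atom 7: C, bond orders sum to 4 (valence 4) → 0 H
  atom 8: C, bond orders sum to 1 (valence 4) → 3 H
  atom 9: O, bond orders sum to 2 (valence 2) → 0 H
  atom 10: C, bond orders sum to 4 (valence 4) → 0 H
  atom 11: C, bond orders sum to 4 (valence 4) → 0 H
  atom 12: C, bond orders sum to 4 (valence 4) → 0 H
  atom 13: O, bond orders sum to 2 (valence 2) → 0 H
  atom 14: O, bond orders sum to 2 (valence 2) → 0 H
  atom 15: C, bond orders sum to 1 (valence 4) → 3 H
  atom 16: C, bond orders sum to 3 (valence 4) → 1 H
  atom 17: C, bond orders sum to 4 (valence 4) → 0 H
  atom 18: O, bond orders sum to 1 (valence 2) → 1 H
  atom 19: C, bond orders sum to 3 (valence 4) → 1 H
  atom 20: C, bond orders sum to 4 (valence 4) → 0 H
  atom 21: C, bond orders sum to 4 (valence 4) → 0 H
  atom 22: O, bond orders sum to 2 (valence 2) → 0 H
  atom 23: O, bond orders sum to 1 (valence 2) → 1 H
Totals → C:16, H:19, I:1, O:6.

C16H19IO6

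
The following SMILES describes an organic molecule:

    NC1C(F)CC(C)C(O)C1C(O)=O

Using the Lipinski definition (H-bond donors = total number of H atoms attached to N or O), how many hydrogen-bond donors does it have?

Donors: find every N or O and count the H atoms it carries.
  atom 1 (N): bond orders sum to 1 → 2 H
  atom 9 (O): bond orders sum to 1 → 1 H
  atom 12 (O): bond orders sum to 1 → 1 H
  atom 13 (O): bond orders sum to 2 → 0 H
Lipinski HBD = 4.

4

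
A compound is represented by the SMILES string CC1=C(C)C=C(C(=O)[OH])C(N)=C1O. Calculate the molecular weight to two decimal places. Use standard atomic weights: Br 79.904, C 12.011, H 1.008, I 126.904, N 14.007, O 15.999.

First, the molecular formula is C9H11NO3 (counting implicit H from valence).
  C: 9 × 12.011 = 108.099
  H: 11 × 1.008 = 11.088
  N: 1 × 14.007 = 14.007
  O: 3 × 15.999 = 47.997
Sum: 9×12.011 + 11×1.008 + 1×14.007 + 3×15.999 = 181.191 → 181.19 g/mol.

181.19 g/mol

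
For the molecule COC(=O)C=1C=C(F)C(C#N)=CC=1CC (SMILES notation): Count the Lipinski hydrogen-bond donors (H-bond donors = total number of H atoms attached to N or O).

0

Donors: find every N or O and count the H atoms it carries.
  atom 2 (O): bond orders sum to 2 → 0 H
  atom 4 (O): bond orders sum to 2 → 0 H
  atom 11 (N): bond orders sum to 3 → 0 H
Lipinski HBD = 0.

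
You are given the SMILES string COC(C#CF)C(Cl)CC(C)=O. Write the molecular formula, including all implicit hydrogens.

C8H10ClFO2

Walk through each heavy atom and fill implicit hydrogens from standard valence (C 4, N 3, O 2, S 2, halogen 1):
  atom 1: C, bond orders sum to 1 (valence 4) → 3 H
  atom 2: O, bond orders sum to 2 (valence 2) → 0 H
  atom 3: C, bond orders sum to 3 (valence 4) → 1 H
  atom 4: C, bond orders sum to 4 (valence 4) → 0 H
  atom 5: C, bond orders sum to 4 (valence 4) → 0 H
  atom 6: F (halogen, monovalent) → 0 H
  atom 7: C, bond orders sum to 3 (valence 4) → 1 H
  atom 8: Cl (halogen, monovalent) → 0 H
  atom 9: C, bond orders sum to 2 (valence 4) → 2 H
  atom 10: C, bond orders sum to 4 (valence 4) → 0 H
  atom 11: C, bond orders sum to 1 (valence 4) → 3 H
  atom 12: O, bond orders sum to 2 (valence 2) → 0 H
Totals → C:8, H:10, Cl:1, F:1, O:2.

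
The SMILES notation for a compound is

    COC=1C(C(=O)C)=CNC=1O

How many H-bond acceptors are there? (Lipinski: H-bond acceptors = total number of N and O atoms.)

N atoms: 1; O atoms: 3.
Lipinski HBA = 1 + 3 = 4.

4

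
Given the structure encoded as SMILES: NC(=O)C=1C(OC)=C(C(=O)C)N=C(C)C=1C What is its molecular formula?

C11H14N2O3

Walk through each heavy atom and fill implicit hydrogens from standard valence (C 4, N 3, O 2, S 2, halogen 1):
  atom 1: N, bond orders sum to 1 (valence 3) → 2 H
  atom 2: C, bond orders sum to 4 (valence 4) → 0 H
  atom 3: O, bond orders sum to 2 (valence 2) → 0 H
  atom 4: C, bond orders sum to 4 (valence 4) → 0 H
  atom 5: C, bond orders sum to 4 (valence 4) → 0 H
  atom 6: O, bond orders sum to 2 (valence 2) → 0 H
  atom 7: C, bond orders sum to 1 (valence 4) → 3 H
  atom 8: C, bond orders sum to 4 (valence 4) → 0 H
  atom 9: C, bond orders sum to 4 (valence 4) → 0 H
  atom 10: O, bond orders sum to 2 (valence 2) → 0 H
  atom 11: C, bond orders sum to 1 (valence 4) → 3 H
  atom 12: N, bond orders sum to 3 (valence 3) → 0 H
  atom 13: C, bond orders sum to 4 (valence 4) → 0 H
  atom 14: C, bond orders sum to 1 (valence 4) → 3 H
  atom 15: C, bond orders sum to 4 (valence 4) → 0 H
  atom 16: C, bond orders sum to 1 (valence 4) → 3 H
Totals → C:11, H:14, N:2, O:3.
In Hill order: C11H14N2O3.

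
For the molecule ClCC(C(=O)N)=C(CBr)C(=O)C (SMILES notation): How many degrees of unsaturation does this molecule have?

Degree of unsaturation = (number of rings) + (number of π bonds).
Ring closures in the SMILES: 0.
π bonds: 3 double bonds (each 1 DoU) → 3 DoU from unsaturation.
Total DoU = 0 + 3 = 3.

3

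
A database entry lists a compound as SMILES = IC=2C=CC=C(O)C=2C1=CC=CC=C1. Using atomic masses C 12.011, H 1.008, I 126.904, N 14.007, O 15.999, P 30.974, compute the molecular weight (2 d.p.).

First, the molecular formula is C12H9IO (counting implicit H from valence).
  C: 12 × 12.011 = 144.132
  H: 9 × 1.008 = 9.072
  I: 1 × 126.904 = 126.904
  O: 1 × 15.999 = 15.999
Sum: 12×12.011 + 9×1.008 + 1×126.904 + 1×15.999 = 296.107 → 296.11 g/mol.

296.11 g/mol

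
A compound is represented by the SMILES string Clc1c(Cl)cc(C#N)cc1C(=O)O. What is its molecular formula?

C8H3Cl2NO2

Walk through each heavy atom and fill implicit hydrogens from standard valence (C 4, N 3, O 2, S 2, halogen 1); for lowercase aromatic atoms, an aromatic c carries 1 H when it has two neighbours and 0 H with three, and aromatic n carries 0 H:
  atom 1: Cl (halogen, monovalent) → 0 H
  atom 2: aromatic c, 3 neighbours → 0 H
  atom 3: aromatic c, 3 neighbours → 0 H
  atom 4: Cl (halogen, monovalent) → 0 H
  atom 5: aromatic c, 2 neighbours → 1 H
  atom 6: aromatic c, 3 neighbours → 0 H
  atom 7: C, bond orders sum to 4 (valence 4) → 0 H
  atom 8: N, bond orders sum to 3 (valence 3) → 0 H
  atom 9: aromatic c, 2 neighbours → 1 H
  atom 10: aromatic c, 3 neighbours → 0 H
  atom 11: C, bond orders sum to 4 (valence 4) → 0 H
  atom 12: O, bond orders sum to 2 (valence 2) → 0 H
  atom 13: O, bond orders sum to 1 (valence 2) → 1 H
Totals → C:8, H:3, Cl:2, N:1, O:2.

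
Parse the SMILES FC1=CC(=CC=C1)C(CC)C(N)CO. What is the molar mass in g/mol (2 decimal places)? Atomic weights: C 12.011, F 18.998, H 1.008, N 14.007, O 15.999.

First, the molecular formula is C11H16FNO (counting implicit H from valence).
  C: 11 × 12.011 = 132.121
  F: 1 × 18.998 = 18.998
  H: 16 × 1.008 = 16.128
  N: 1 × 14.007 = 14.007
  O: 1 × 15.999 = 15.999
Sum: 11×12.011 + 1×18.998 + 16×1.008 + 1×14.007 + 1×15.999 = 197.253 → 197.25 g/mol.

197.25 g/mol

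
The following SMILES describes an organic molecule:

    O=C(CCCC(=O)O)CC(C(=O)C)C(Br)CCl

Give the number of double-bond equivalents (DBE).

3

Molecular formula: C11H16BrClO4.
DoU = (2C + 2 + N − H − X) / 2, where X is the halogen count and O/S are ignored.
    = (2·11 + 2 + 0 − 16 − 2) / 2 = 6 / 2 = 3.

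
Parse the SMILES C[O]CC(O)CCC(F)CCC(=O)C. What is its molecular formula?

C10H19FO3

Walk through each heavy atom and fill implicit hydrogens from standard valence (C 4, N 3, O 2, S 2, halogen 1):
  atom 1: C, bond orders sum to 1 (valence 4) → 3 H
  atom 2: O with explicit H count 0
  atom 3: C, bond orders sum to 2 (valence 4) → 2 H
  atom 4: C, bond orders sum to 3 (valence 4) → 1 H
  atom 5: O, bond orders sum to 1 (valence 2) → 1 H
  atom 6: C, bond orders sum to 2 (valence 4) → 2 H
  atom 7: C, bond orders sum to 2 (valence 4) → 2 H
  atom 8: C, bond orders sum to 3 (valence 4) → 1 H
  atom 9: F (halogen, monovalent) → 0 H
  atom 10: C, bond orders sum to 2 (valence 4) → 2 H
  atom 11: C, bond orders sum to 2 (valence 4) → 2 H
  atom 12: C, bond orders sum to 4 (valence 4) → 0 H
  atom 13: O, bond orders sum to 2 (valence 2) → 0 H
  atom 14: C, bond orders sum to 1 (valence 4) → 3 H
Totals → C:10, H:19, F:1, O:3.
In Hill order: C10H19FO3.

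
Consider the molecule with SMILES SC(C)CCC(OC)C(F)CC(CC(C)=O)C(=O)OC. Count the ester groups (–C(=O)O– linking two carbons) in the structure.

The ester motif appears at heavy-atom position 17 in the SMILES.
Other groups present: 1 ether, 1 ketone, 1 thiol.
Ester count: 1.

1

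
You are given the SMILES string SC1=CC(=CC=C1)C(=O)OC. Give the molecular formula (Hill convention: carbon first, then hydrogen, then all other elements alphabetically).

C8H8O2S

Walk through each heavy atom and fill implicit hydrogens from standard valence (C 4, N 3, O 2, S 2, halogen 1):
  atom 1: S, bond orders sum to 1 (valence 2) → 1 H
  atom 2: C, bond orders sum to 4 (valence 4) → 0 H
  atom 3: C, bond orders sum to 3 (valence 4) → 1 H
  atom 4: C, bond orders sum to 4 (valence 4) → 0 H
  atom 5: C, bond orders sum to 3 (valence 4) → 1 H
  atom 6: C, bond orders sum to 3 (valence 4) → 1 H
  atom 7: C, bond orders sum to 3 (valence 4) → 1 H
  atom 8: C, bond orders sum to 4 (valence 4) → 0 H
  atom 9: O, bond orders sum to 2 (valence 2) → 0 H
  atom 10: O, bond orders sum to 2 (valence 2) → 0 H
  atom 11: C, bond orders sum to 1 (valence 4) → 3 H
Totals → C:8, H:8, O:2, S:1.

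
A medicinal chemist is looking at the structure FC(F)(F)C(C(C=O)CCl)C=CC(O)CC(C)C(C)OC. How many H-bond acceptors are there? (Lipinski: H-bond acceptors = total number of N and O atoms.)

3

N atoms: 0; O atoms: 3.
Lipinski HBA = 0 + 3 = 3.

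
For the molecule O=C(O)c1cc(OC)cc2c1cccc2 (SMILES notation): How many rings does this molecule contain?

2

In SMILES, each pair of matching ring-closure digits denotes one ring-closing bond; the number of such bonds equals the number of independent rings.
Ring-closure bonds here: 2.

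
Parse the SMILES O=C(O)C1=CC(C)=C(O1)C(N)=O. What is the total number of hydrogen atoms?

7

Walk through each heavy atom and fill implicit hydrogens from standard valence (C 4, N 3, O 2, S 2, halogen 1):
  atom 1: O, bond orders sum to 2 (valence 2) → 0 H
  atom 2: C, bond orders sum to 4 (valence 4) → 0 H
  atom 3: O, bond orders sum to 1 (valence 2) → 1 H
  atom 4: C, bond orders sum to 4 (valence 4) → 0 H
  atom 5: C, bond orders sum to 3 (valence 4) → 1 H
  atom 6: C, bond orders sum to 4 (valence 4) → 0 H
  atom 7: C, bond orders sum to 1 (valence 4) → 3 H
  atom 8: C, bond orders sum to 4 (valence 4) → 0 H
  atom 9: O, bond orders sum to 2 (valence 2) → 0 H
  atom 10: C, bond orders sum to 4 (valence 4) → 0 H
  atom 11: N, bond orders sum to 1 (valence 3) → 2 H
  atom 12: O, bond orders sum to 2 (valence 2) → 0 H
Total hydrogens: 7.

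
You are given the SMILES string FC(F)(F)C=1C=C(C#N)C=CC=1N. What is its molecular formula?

C8H5F3N2

Walk through each heavy atom and fill implicit hydrogens from standard valence (C 4, N 3, O 2, S 2, halogen 1):
  atom 1: F (halogen, monovalent) → 0 H
  atom 2: C, bond orders sum to 4 (valence 4) → 0 H
  atom 3: F (halogen, monovalent) → 0 H
  atom 4: F (halogen, monovalent) → 0 H
  atom 5: C, bond orders sum to 4 (valence 4) → 0 H
  atom 6: C, bond orders sum to 3 (valence 4) → 1 H
  atom 7: C, bond orders sum to 4 (valence 4) → 0 H
  atom 8: C, bond orders sum to 4 (valence 4) → 0 H
  atom 9: N, bond orders sum to 3 (valence 3) → 0 H
  atom 10: C, bond orders sum to 3 (valence 4) → 1 H
  atom 11: C, bond orders sum to 3 (valence 4) → 1 H
  atom 12: C, bond orders sum to 4 (valence 4) → 0 H
  atom 13: N, bond orders sum to 1 (valence 3) → 2 H
Totals → C:8, H:5, F:3, N:2.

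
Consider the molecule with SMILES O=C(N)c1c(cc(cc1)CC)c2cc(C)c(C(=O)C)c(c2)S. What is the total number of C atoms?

Count every carbon token in the SMILES (each C, including those in ring-closure positions and inside branches).
Carbon count: 18.

18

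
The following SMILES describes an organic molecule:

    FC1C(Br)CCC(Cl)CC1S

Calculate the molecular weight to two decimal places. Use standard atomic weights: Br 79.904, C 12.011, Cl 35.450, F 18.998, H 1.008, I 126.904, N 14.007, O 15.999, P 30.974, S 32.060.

261.58 g/mol

First, the molecular formula is C7H11BrClFS (counting implicit H from valence).
  Br: 1 × 79.904 = 79.904
  C: 7 × 12.011 = 84.077
  Cl: 1 × 35.450 = 35.450
  F: 1 × 18.998 = 18.998
  H: 11 × 1.008 = 11.088
  S: 1 × 32.060 = 32.060
Sum: 1×79.904 + 7×12.011 + 1×35.450 + 1×18.998 + 11×1.008 + 1×32.060 = 261.577 → 261.58 g/mol.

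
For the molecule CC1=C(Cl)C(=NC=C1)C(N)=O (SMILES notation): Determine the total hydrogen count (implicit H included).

7

Walk through each heavy atom and fill implicit hydrogens from standard valence (C 4, N 3, O 2, S 2, halogen 1):
  atom 1: C, bond orders sum to 1 (valence 4) → 3 H
  atom 2: C, bond orders sum to 4 (valence 4) → 0 H
  atom 3: C, bond orders sum to 4 (valence 4) → 0 H
  atom 4: Cl (halogen, monovalent) → 0 H
  atom 5: C, bond orders sum to 4 (valence 4) → 0 H
  atom 6: N, bond orders sum to 3 (valence 3) → 0 H
  atom 7: C, bond orders sum to 3 (valence 4) → 1 H
  atom 8: C, bond orders sum to 3 (valence 4) → 1 H
  atom 9: C, bond orders sum to 4 (valence 4) → 0 H
  atom 10: N, bond orders sum to 1 (valence 3) → 2 H
  atom 11: O, bond orders sum to 2 (valence 2) → 0 H
Total hydrogens: 7.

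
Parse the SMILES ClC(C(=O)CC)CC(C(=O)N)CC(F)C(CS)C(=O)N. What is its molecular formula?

C12H20ClFN2O3S

Walk through each heavy atom and fill implicit hydrogens from standard valence (C 4, N 3, O 2, S 2, halogen 1):
  atom 1: Cl (halogen, monovalent) → 0 H
  atom 2: C, bond orders sum to 3 (valence 4) → 1 H
  atom 3: C, bond orders sum to 4 (valence 4) → 0 H
  atom 4: O, bond orders sum to 2 (valence 2) → 0 H
  atom 5: C, bond orders sum to 2 (valence 4) → 2 H
  atom 6: C, bond orders sum to 1 (valence 4) → 3 H
  atom 7: C, bond orders sum to 2 (valence 4) → 2 H
  atom 8: C, bond orders sum to 3 (valence 4) → 1 H
  atom 9: C, bond orders sum to 4 (valence 4) → 0 H
  atom 10: O, bond orders sum to 2 (valence 2) → 0 H
  atom 11: N, bond orders sum to 1 (valence 3) → 2 H
  atom 12: C, bond orders sum to 2 (valence 4) → 2 H
  atom 13: C, bond orders sum to 3 (valence 4) → 1 H
  atom 14: F (halogen, monovalent) → 0 H
  atom 15: C, bond orders sum to 3 (valence 4) → 1 H
  atom 16: C, bond orders sum to 2 (valence 4) → 2 H
  atom 17: S, bond orders sum to 1 (valence 2) → 1 H
  atom 18: C, bond orders sum to 4 (valence 4) → 0 H
  atom 19: O, bond orders sum to 2 (valence 2) → 0 H
  atom 20: N, bond orders sum to 1 (valence 3) → 2 H
Totals → C:12, H:20, Cl:1, F:1, N:2, O:3, S:1.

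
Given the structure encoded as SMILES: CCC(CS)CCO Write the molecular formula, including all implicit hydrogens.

Walk through each heavy atom and fill implicit hydrogens from standard valence (C 4, N 3, O 2, S 2, halogen 1):
  atom 1: C, bond orders sum to 1 (valence 4) → 3 H
  atom 2: C, bond orders sum to 2 (valence 4) → 2 H
  atom 3: C, bond orders sum to 3 (valence 4) → 1 H
  atom 4: C, bond orders sum to 2 (valence 4) → 2 H
  atom 5: S, bond orders sum to 1 (valence 2) → 1 H
  atom 6: C, bond orders sum to 2 (valence 4) → 2 H
  atom 7: C, bond orders sum to 2 (valence 4) → 2 H
  atom 8: O, bond orders sum to 1 (valence 2) → 1 H
Totals → C:6, H:14, O:1, S:1.
In Hill order: C6H14OS.

C6H14OS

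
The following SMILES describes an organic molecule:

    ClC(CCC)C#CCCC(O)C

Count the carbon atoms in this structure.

10

Count every carbon token in the SMILES (each C, including those in ring-closure positions and inside branches).
Carbon count: 10.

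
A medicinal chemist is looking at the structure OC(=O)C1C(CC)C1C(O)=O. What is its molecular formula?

C7H10O4

Walk through each heavy atom and fill implicit hydrogens from standard valence (C 4, N 3, O 2, S 2, halogen 1):
  atom 1: O, bond orders sum to 1 (valence 2) → 1 H
  atom 2: C, bond orders sum to 4 (valence 4) → 0 H
  atom 3: O, bond orders sum to 2 (valence 2) → 0 H
  atom 4: C, bond orders sum to 3 (valence 4) → 1 H
  atom 5: C, bond orders sum to 3 (valence 4) → 1 H
  atom 6: C, bond orders sum to 2 (valence 4) → 2 H
  atom 7: C, bond orders sum to 1 (valence 4) → 3 H
  atom 8: C, bond orders sum to 3 (valence 4) → 1 H
  atom 9: C, bond orders sum to 4 (valence 4) → 0 H
  atom 10: O, bond orders sum to 1 (valence 2) → 1 H
  atom 11: O, bond orders sum to 2 (valence 2) → 0 H
Totals → C:7, H:10, O:4.
In Hill order: C7H10O4.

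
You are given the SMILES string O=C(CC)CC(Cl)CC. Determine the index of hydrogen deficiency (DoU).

1

Degree of unsaturation = (number of rings) + (number of π bonds).
Ring closures in the SMILES: 0.
π bonds: 1 double bond (each 1 DoU) → 1 DoU from unsaturation.
Total DoU = 0 + 1 = 1.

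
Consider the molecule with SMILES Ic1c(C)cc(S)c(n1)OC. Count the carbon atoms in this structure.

7

Count every carbon token in the SMILES (each C, including those in ring-closure positions and inside branches).
Carbon count: 7.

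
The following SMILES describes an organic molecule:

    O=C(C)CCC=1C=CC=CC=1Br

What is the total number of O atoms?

1

Scan the SMILES for O atoms (remember two-letter symbols like Cl and Br are single atoms).
Oxygen count: 1.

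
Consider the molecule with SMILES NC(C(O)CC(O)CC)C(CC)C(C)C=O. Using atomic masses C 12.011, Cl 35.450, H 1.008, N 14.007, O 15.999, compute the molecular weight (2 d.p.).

231.34 g/mol

First, the molecular formula is C12H25NO3 (counting implicit H from valence).
  C: 12 × 12.011 = 144.132
  H: 25 × 1.008 = 25.200
  N: 1 × 14.007 = 14.007
  O: 3 × 15.999 = 47.997
Sum: 12×12.011 + 25×1.008 + 1×14.007 + 3×15.999 = 231.336 → 231.34 g/mol.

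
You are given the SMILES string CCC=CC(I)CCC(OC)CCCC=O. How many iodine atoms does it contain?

Scan the SMILES for I atoms (remember two-letter symbols like Cl and Br are single atoms).
Iodine count: 1.

1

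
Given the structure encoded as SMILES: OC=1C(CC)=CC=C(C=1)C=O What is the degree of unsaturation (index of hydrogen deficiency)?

5

Degree of unsaturation = (number of rings) + (number of π bonds).
Ring closures in the SMILES: 1.
π bonds: 4 double bonds (each 1 DoU) → 4 DoU from unsaturation.
Total DoU = 1 + 4 = 5.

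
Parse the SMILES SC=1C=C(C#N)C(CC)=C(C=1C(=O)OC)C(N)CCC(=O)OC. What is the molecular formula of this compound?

Walk through each heavy atom and fill implicit hydrogens from standard valence (C 4, N 3, O 2, S 2, halogen 1):
  atom 1: S, bond orders sum to 1 (valence 2) → 1 H
  atom 2: C, bond orders sum to 4 (valence 4) → 0 H
  atom 3: C, bond orders sum to 3 (valence 4) → 1 H
  atom 4: C, bond orders sum to 4 (valence 4) → 0 H
  atom 5: C, bond orders sum to 4 (valence 4) → 0 H
  atom 6: N, bond orders sum to 3 (valence 3) → 0 H
  atom 7: C, bond orders sum to 4 (valence 4) → 0 H
  atom 8: C, bond orders sum to 2 (valence 4) → 2 H
  atom 9: C, bond orders sum to 1 (valence 4) → 3 H
  atom 10: C, bond orders sum to 4 (valence 4) → 0 H
  atom 11: C, bond orders sum to 4 (valence 4) → 0 H
  atom 12: C, bond orders sum to 4 (valence 4) → 0 H
  atom 13: O, bond orders sum to 2 (valence 2) → 0 H
  atom 14: O, bond orders sum to 2 (valence 2) → 0 H
  atom 15: C, bond orders sum to 1 (valence 4) → 3 H
  atom 16: C, bond orders sum to 3 (valence 4) → 1 H
  atom 17: N, bond orders sum to 1 (valence 3) → 2 H
  atom 18: C, bond orders sum to 2 (valence 4) → 2 H
  atom 19: C, bond orders sum to 2 (valence 4) → 2 H
  atom 20: C, bond orders sum to 4 (valence 4) → 0 H
  atom 21: O, bond orders sum to 2 (valence 2) → 0 H
  atom 22: O, bond orders sum to 2 (valence 2) → 0 H
  atom 23: C, bond orders sum to 1 (valence 4) → 3 H
Totals → C:16, H:20, N:2, O:4, S:1.

C16H20N2O4S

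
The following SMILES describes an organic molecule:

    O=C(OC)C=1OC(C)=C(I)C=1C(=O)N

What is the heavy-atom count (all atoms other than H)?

14

Every atom symbol written in the SMILES (organic subset) is one heavy atom; implicit H are not written.
Heavy atoms by element → C:8, I:1, N:1, O:4.
Total: 14.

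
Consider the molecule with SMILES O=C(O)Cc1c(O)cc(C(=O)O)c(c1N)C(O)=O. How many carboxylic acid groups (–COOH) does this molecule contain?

The carboxylic acid motif appears at heavy-atom positions 2, 10, 16 in the SMILES.
Other groups present: 1 hydroxyl, 1 primary amine.
Carboxylic acid count: 3.

3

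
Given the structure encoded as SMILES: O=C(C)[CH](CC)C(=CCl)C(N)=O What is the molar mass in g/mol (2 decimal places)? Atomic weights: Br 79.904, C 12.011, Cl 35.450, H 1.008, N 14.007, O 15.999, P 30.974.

189.64 g/mol

First, the molecular formula is C8H12ClNO2 (counting implicit H from valence).
  C: 8 × 12.011 = 96.088
  Cl: 1 × 35.450 = 35.450
  H: 12 × 1.008 = 12.096
  N: 1 × 14.007 = 14.007
  O: 2 × 15.999 = 31.998
Sum: 8×12.011 + 1×35.450 + 12×1.008 + 1×14.007 + 2×15.999 = 189.639 → 189.64 g/mol.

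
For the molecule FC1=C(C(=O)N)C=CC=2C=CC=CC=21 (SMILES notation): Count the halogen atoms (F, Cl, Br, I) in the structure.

1

Halogen atoms appear at heavy-atom position 1 (1×F).
Other groups present: 1 amide.
Halogen count: 1.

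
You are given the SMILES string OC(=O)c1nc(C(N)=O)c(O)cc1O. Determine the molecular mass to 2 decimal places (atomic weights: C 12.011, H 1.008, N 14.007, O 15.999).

First, the molecular formula is C7H6N2O5 (counting implicit H from valence).
  C: 7 × 12.011 = 84.077
  H: 6 × 1.008 = 6.048
  N: 2 × 14.007 = 28.014
  O: 5 × 15.999 = 79.995
Sum: 7×12.011 + 6×1.008 + 2×14.007 + 5×15.999 = 198.134 → 198.13 g/mol.

198.13 g/mol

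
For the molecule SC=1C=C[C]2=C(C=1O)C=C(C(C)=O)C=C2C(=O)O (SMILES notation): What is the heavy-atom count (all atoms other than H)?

18

Every atom symbol written in the SMILES (organic subset) is one heavy atom; implicit H are not written.
Heavy atoms by element → C:13, O:4, S:1.
Total: 18.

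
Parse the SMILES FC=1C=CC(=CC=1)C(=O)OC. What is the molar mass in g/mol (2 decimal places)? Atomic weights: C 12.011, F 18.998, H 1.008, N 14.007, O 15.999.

154.14 g/mol

First, the molecular formula is C8H7FO2 (counting implicit H from valence).
  C: 8 × 12.011 = 96.088
  F: 1 × 18.998 = 18.998
  H: 7 × 1.008 = 7.056
  O: 2 × 15.999 = 31.998
Sum: 8×12.011 + 1×18.998 + 7×1.008 + 2×15.999 = 154.140 → 154.14 g/mol.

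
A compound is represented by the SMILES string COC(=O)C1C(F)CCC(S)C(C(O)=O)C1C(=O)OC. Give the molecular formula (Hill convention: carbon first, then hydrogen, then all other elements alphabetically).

Walk through each heavy atom and fill implicit hydrogens from standard valence (C 4, N 3, O 2, S 2, halogen 1):
  atom 1: C, bond orders sum to 1 (valence 4) → 3 H
  atom 2: O, bond orders sum to 2 (valence 2) → 0 H
  atom 3: C, bond orders sum to 4 (valence 4) → 0 H
  atom 4: O, bond orders sum to 2 (valence 2) → 0 H
  atom 5: C, bond orders sum to 3 (valence 4) → 1 H
  atom 6: C, bond orders sum to 3 (valence 4) → 1 H
  atom 7: F (halogen, monovalent) → 0 H
  atom 8: C, bond orders sum to 2 (valence 4) → 2 H
  atom 9: C, bond orders sum to 2 (valence 4) → 2 H
  atom 10: C, bond orders sum to 3 (valence 4) → 1 H
  atom 11: S, bond orders sum to 1 (valence 2) → 1 H
  atom 12: C, bond orders sum to 3 (valence 4) → 1 H
  atom 13: C, bond orders sum to 4 (valence 4) → 0 H
  atom 14: O, bond orders sum to 1 (valence 2) → 1 H
  atom 15: O, bond orders sum to 2 (valence 2) → 0 H
  atom 16: C, bond orders sum to 3 (valence 4) → 1 H
  atom 17: C, bond orders sum to 4 (valence 4) → 0 H
  atom 18: O, bond orders sum to 2 (valence 2) → 0 H
  atom 19: O, bond orders sum to 2 (valence 2) → 0 H
  atom 20: C, bond orders sum to 1 (valence 4) → 3 H
Totals → C:12, H:17, F:1, O:6, S:1.

C12H17FO6S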